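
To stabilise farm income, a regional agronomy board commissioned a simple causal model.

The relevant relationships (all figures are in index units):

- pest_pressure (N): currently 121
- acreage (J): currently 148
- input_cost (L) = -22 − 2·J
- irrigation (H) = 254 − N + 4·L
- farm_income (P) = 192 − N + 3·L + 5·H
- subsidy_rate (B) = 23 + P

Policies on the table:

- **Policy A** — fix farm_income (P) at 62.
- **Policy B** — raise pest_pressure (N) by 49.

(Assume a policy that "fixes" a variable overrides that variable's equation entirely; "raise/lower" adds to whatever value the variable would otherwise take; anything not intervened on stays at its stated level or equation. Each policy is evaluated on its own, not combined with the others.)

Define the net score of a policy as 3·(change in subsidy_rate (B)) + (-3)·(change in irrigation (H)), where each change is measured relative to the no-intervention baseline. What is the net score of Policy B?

Baseline:
  N = 121
  J = 148
  L = -22 − 2·148 = -318
  H = 254 − 121 + 4·(-318) = -1139
  P = 192 − 121 + 3·(-318) + 5·(-1139) = -6578
  B = 23 + (-6578) = -6555
Policy B (N + 49):
  N = 121 + 49 = 170
  J = 148
  L = -22 − 2·148 = -318
  H = 254 − 170 + 4·(-318) = -1188
  P = 192 − 170 + 3·(-318) + 5·(-1188) = -6872
  B = 23 + (-6872) = -6849
ΔB = -6849 − (-6555) = -294; ΔH = -1188 − (-1139) = -49
Score = 3·(-294) + (-3)·(-49) = -735

-735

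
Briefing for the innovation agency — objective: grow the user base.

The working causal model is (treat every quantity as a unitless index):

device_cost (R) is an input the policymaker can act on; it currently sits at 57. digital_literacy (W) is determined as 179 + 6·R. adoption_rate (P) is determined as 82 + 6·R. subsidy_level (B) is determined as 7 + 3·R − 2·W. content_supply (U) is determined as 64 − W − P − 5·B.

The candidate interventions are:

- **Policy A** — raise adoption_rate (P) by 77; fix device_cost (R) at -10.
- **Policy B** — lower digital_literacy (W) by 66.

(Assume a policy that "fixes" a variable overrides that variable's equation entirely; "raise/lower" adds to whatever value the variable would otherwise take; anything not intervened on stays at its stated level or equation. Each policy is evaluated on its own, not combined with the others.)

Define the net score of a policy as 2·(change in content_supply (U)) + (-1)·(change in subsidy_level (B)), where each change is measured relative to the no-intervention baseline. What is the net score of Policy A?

Baseline:
  R = 57
  W = 179 + 6·57 = 521
  P = 82 + 6·57 = 424
  B = 7 + 3·57 − 2·521 = -864
  U = 64 − 521 − 424 − 5·(-864) = 3439
Policy A (P + 77, R := -10):
  R = -10
  W = 179 + 6·(-10) = 119
  P = 82 + 6·(-10) (+77 from intervention) = 99
  B = 7 + 3·(-10) − 2·119 = -261
  U = 64 − 119 − 99 − 5·(-261) = 1151
ΔU = 1151 − 3439 = -2288; ΔB = -261 − (-864) = 603
Score = 2·(-2288) + (-1)·603 = -5179

-5179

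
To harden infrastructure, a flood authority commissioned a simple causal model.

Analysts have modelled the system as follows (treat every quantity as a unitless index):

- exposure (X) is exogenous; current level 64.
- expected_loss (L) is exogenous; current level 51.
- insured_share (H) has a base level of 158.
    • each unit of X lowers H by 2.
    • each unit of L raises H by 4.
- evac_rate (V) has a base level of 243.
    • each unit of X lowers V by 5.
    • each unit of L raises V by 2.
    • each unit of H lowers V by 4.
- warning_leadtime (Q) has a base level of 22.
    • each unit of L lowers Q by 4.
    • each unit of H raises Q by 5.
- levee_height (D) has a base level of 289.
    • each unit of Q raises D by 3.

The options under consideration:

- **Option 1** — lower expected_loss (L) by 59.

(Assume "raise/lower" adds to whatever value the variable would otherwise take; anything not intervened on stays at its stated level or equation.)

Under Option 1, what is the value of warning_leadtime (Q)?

Option 1 (L − 59):
  X = 64
  L = 51 − 59 = -8
  H = 158 − 2·64 + 4·(-8) = -2
  Q = 22 − 4·(-8) + 5·(-2) = 44

44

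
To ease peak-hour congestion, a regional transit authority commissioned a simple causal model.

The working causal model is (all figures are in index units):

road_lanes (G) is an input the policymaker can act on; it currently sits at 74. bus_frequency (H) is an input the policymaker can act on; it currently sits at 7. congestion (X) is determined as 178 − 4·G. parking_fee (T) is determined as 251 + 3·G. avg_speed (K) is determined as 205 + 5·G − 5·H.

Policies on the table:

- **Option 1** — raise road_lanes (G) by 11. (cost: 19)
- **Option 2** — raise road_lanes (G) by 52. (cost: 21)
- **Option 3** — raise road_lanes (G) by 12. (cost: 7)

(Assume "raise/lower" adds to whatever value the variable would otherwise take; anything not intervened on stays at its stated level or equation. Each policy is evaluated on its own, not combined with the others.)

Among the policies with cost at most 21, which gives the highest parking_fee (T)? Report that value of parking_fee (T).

Option 1 (G + 11):
  G = 74 + 11 = 85
  T = 251 + 3·85 = 506
Option 2 (G + 52):
  G = 74 + 52 = 126
  T = 251 + 3·126 = 629
Option 3 (G + 12):
  G = 74 + 12 = 86
  T = 251 + 3·86 = 509
Comparing — Option 1: T=506, Option 2: T=629, Option 3: T=509. Highest is 629 (Option 2).

629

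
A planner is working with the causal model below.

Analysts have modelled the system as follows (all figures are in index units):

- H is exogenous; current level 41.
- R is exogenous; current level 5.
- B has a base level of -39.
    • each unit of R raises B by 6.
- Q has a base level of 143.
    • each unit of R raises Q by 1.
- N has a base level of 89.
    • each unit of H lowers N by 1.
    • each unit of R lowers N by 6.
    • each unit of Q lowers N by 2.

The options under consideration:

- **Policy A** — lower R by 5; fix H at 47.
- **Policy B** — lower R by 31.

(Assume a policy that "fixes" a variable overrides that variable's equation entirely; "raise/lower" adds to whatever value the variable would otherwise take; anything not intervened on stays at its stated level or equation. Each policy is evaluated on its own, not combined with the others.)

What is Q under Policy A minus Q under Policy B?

26

Policy A (R − 5, H := 47):
  R = 5 − 5 = 0
  Q = 143 + 0 = 143
Policy B (R − 31):
  R = 5 − 31 = -26
  Q = 143 + (-26) = 117
Q: 143 − 117 = 26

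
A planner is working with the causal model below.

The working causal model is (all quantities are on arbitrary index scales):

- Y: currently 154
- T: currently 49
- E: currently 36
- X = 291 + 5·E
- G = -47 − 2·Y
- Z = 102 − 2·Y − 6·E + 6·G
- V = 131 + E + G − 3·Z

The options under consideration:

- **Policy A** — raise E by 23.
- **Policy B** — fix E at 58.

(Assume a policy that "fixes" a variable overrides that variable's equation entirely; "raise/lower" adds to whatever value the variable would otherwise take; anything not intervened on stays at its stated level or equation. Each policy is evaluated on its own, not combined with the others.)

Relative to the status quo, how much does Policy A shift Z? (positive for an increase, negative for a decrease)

Baseline:
  Y = 154
  E = 36
  G = -47 − 2·154 = -355
  Z = 102 − 2·154 − 6·36 + 6·(-355) = -2552
Policy A (E + 23):
  Y = 154
  E = 36 + 23 = 59
  G = -47 − 2·154 = -355
  Z = 102 − 2·154 − 6·59 + 6·(-355) = -2690
Change in Z: -2690 − (-2552) = -138

-138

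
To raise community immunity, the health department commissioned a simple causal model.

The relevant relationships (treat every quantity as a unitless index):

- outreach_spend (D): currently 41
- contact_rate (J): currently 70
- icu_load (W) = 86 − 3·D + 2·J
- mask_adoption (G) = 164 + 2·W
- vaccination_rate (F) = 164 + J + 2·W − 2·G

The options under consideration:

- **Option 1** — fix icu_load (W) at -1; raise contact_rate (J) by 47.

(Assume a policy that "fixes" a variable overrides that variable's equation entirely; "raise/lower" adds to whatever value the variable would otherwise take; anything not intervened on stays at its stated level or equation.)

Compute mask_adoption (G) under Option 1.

162

Option 1 (W := -1, J + 47):
  D = 41
  J = 70 + 47 = 117
  W = -1
  G = 164 + 2·(-1) = 162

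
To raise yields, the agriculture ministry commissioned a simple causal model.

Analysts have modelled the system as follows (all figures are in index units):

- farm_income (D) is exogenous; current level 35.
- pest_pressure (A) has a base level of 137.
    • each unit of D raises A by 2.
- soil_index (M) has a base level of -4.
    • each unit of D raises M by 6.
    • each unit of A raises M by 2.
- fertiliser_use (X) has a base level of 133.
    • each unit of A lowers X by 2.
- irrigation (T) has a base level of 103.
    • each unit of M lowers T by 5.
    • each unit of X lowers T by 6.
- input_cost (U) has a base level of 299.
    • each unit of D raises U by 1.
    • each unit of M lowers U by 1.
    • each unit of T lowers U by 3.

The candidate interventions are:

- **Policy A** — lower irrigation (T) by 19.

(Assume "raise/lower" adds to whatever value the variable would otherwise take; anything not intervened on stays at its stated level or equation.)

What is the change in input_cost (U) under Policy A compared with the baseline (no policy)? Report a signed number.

Baseline:
  D = 35
  A = 137 + 2·35 = 207
  M = -4 + 6·35 + 2·207 = 620
  X = 133 − 2·207 = -281
  T = 103 − 5·620 − 6·(-281) = -1311
  U = 299 + 35 − 620 − 3·(-1311) = 3647
Policy A (T − 19):
  D = 35
  A = 137 + 2·35 = 207
  M = -4 + 6·35 + 2·207 = 620
  X = 133 − 2·207 = -281
  T = 103 − 5·620 − 6·(-281) (−19 from intervention) = -1330
  U = 299 + 35 − 620 − 3·(-1330) = 3704
Change in U: 3704 − 3647 = 57

57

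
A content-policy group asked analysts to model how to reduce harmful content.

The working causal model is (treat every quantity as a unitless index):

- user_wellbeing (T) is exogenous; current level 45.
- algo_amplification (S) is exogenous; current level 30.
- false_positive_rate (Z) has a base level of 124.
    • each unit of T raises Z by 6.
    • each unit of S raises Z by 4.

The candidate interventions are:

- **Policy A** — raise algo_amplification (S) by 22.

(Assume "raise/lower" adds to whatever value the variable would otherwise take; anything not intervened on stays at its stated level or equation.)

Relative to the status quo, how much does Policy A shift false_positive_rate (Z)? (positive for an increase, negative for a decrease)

88

Baseline:
  T = 45
  S = 30
  Z = 124 + 6·45 + 4·30 = 514
Policy A (S + 22):
  T = 45
  S = 30 + 22 = 52
  Z = 124 + 6·45 + 4·52 = 602
Change in Z: 602 − 514 = 88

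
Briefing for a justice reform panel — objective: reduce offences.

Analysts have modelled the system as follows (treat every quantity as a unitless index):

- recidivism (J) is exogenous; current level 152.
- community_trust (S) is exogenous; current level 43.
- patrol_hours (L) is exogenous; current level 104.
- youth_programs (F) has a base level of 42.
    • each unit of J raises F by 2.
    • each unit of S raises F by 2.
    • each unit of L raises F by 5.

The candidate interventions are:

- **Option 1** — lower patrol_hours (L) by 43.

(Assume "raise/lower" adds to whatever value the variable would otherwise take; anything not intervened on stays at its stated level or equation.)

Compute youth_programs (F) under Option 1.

737

Option 1 (L − 43):
  J = 152
  S = 43
  L = 104 − 43 = 61
  F = 42 + 2·152 + 2·43 + 5·61 = 737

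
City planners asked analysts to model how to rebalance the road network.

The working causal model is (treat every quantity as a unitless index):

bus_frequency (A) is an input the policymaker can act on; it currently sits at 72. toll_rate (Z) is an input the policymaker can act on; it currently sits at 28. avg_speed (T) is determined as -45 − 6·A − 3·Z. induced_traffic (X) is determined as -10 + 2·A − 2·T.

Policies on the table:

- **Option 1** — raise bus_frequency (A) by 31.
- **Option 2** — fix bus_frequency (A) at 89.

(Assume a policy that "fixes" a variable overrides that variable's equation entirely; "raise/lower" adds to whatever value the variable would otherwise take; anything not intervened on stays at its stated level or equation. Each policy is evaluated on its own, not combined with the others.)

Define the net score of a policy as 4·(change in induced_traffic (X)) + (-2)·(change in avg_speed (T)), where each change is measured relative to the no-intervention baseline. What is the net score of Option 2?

Baseline:
  A = 72
  Z = 28
  T = -45 − 6·72 − 3·28 = -561
  X = -10 + 2·72 − 2·(-561) = 1256
Option 2 (A := 89):
  A = 89
  Z = 28
  T = -45 − 6·89 − 3·28 = -663
  X = -10 + 2·89 − 2·(-663) = 1494
ΔX = 1494 − 1256 = 238; ΔT = -663 − (-561) = -102
Score = 4·238 + (-2)·(-102) = 1156

1156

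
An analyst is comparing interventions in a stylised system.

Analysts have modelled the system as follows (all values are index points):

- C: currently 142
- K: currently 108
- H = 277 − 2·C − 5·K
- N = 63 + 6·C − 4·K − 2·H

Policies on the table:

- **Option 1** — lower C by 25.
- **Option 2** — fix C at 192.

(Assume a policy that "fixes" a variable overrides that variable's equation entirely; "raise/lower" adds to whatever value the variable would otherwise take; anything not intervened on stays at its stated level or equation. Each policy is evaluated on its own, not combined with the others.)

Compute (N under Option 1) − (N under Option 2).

-750

Option 1 (C − 25):
  C = 142 − 25 = 117
  K = 108
  H = 277 − 2·117 − 5·108 = -497
  N = 63 + 6·117 − 4·108 − 2·(-497) = 1327
Option 2 (C := 192):
  C = 192
  K = 108
  H = 277 − 2·192 − 5·108 = -647
  N = 63 + 6·192 − 4·108 − 2·(-647) = 2077
N: 1327 − 2077 = -750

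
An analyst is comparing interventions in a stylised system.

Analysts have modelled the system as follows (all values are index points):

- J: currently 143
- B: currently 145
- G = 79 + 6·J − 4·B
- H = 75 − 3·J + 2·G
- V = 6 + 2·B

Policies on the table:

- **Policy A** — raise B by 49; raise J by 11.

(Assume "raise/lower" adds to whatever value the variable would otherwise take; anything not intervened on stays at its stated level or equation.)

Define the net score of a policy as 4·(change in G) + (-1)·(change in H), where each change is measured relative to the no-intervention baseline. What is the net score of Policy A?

-227

Baseline:
  J = 143
  B = 145
  G = 79 + 6·143 − 4·145 = 357
  H = 75 − 3·143 + 2·357 = 360
Policy A (B + 49, J + 11):
  J = 143 + 11 = 154
  B = 145 + 49 = 194
  G = 79 + 6·154 − 4·194 = 227
  H = 75 − 3·154 + 2·227 = 67
ΔG = 227 − 357 = -130; ΔH = 67 − 360 = -293
Score = 4·(-130) + (-1)·(-293) = -227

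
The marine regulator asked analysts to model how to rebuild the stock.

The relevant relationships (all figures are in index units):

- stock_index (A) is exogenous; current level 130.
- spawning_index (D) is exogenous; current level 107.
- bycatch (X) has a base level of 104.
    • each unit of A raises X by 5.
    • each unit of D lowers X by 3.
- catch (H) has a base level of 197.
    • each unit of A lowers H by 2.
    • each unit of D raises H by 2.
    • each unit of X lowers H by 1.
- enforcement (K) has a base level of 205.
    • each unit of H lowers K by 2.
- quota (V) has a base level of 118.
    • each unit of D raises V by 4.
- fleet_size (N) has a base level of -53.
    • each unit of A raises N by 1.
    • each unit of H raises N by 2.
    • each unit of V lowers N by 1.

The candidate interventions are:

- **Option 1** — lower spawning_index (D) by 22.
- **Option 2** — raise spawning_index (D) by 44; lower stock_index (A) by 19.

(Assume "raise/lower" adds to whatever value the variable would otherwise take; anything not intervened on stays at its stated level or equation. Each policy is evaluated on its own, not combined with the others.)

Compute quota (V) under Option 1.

458

Option 1 (D − 22):
  D = 107 − 22 = 85
  V = 118 + 4·85 = 458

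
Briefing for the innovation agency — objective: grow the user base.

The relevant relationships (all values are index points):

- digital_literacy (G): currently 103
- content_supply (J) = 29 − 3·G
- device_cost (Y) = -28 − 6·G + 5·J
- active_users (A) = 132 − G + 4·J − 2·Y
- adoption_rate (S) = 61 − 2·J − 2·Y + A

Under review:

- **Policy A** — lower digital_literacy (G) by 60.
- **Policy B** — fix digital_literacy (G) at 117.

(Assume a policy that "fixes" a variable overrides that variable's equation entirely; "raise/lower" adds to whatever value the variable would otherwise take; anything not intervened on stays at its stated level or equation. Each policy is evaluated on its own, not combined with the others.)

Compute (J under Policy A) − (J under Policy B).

Policy A (G − 60):
  G = 103 − 60 = 43
  J = 29 − 3·43 = -100
Policy B (G := 117):
  G = 117
  J = 29 − 3·117 = -322
J: -100 − (-322) = 222

222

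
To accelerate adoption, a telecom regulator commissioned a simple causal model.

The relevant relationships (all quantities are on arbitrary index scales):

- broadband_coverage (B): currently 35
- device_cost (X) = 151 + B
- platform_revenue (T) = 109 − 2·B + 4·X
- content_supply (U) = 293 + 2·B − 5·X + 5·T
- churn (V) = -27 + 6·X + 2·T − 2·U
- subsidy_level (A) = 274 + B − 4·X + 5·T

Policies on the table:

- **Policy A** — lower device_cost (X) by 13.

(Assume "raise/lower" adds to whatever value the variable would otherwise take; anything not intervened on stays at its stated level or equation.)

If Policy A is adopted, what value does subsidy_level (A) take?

Policy A (X − 13):
  B = 35
  X = 151 + 35 (−13 from intervention) = 173
  T = 109 − 2·35 + 4·173 = 731
  A = 274 + 35 − 4·173 + 5·731 = 3272

3272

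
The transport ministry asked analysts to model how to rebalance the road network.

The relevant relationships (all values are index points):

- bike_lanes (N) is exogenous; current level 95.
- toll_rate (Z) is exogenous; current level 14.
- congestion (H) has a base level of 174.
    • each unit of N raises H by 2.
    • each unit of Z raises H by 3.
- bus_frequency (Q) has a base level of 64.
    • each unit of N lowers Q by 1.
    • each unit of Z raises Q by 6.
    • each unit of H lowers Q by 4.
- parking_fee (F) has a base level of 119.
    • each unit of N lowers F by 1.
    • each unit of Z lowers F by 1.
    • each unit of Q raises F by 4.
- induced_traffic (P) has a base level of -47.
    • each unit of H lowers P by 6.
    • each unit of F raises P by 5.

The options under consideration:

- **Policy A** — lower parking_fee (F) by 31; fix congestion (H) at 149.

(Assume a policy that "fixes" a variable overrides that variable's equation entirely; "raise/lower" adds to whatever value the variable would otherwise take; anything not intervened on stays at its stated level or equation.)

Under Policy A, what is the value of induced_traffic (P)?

Policy A (F − 31, H := 149):
  N = 95
  Z = 14
  H = 149
  Q = 64 − 95 + 6·14 − 4·149 = -543
  F = 119 − 95 − 14 + 4·(-543) (−31 from intervention) = -2193
  P = -47 − 6·149 + 5·(-2193) = -11906

-11906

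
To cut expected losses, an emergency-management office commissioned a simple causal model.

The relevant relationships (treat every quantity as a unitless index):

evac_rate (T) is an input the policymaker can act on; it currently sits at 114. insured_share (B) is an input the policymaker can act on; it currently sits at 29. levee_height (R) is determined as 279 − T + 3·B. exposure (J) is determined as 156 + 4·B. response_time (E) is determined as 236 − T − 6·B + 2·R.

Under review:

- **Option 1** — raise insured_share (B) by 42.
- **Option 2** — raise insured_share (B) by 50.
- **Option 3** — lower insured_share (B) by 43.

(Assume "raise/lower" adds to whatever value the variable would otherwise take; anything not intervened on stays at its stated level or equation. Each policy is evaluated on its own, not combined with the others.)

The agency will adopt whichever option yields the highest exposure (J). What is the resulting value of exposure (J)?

Option 1 (B + 42):
  B = 29 + 42 = 71
  J = 156 + 4·71 = 440
Option 2 (B + 50):
  B = 29 + 50 = 79
  J = 156 + 4·79 = 472
Option 3 (B − 43):
  B = 29 − 43 = -14
  J = 156 + 4·(-14) = 100
Comparing — Option 1: J=440, Option 2: J=472, Option 3: J=100. Highest is 472 (Option 2).

472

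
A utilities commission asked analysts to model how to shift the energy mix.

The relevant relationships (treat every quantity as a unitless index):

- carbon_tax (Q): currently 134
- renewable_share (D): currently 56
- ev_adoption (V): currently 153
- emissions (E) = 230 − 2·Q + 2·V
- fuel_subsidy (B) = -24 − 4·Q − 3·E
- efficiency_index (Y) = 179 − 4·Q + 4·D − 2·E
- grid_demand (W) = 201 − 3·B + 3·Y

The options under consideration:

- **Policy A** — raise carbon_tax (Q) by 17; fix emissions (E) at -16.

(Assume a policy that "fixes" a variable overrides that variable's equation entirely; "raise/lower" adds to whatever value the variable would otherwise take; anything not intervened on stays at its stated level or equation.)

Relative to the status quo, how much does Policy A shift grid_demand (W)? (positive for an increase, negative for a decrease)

-852

Baseline:
  Q = 134
  D = 56
  V = 153
  E = 230 − 2·134 + 2·153 = 268
  B = -24 − 4·134 − 3·268 = -1364
  Y = 179 − 4·134 + 4·56 − 2·268 = -669
  W = 201 − 3·(-1364) + 3·(-669) = 2286
Policy A (Q + 17, E := -16):
  Q = 134 + 17 = 151
  D = 56
  V = 153
  E = -16
  B = -24 − 4·151 − 3·(-16) = -580
  Y = 179 − 4·151 + 4·56 − 2·(-16) = -169
  W = 201 − 3·(-580) + 3·(-169) = 1434
Change in W: 1434 − 2286 = -852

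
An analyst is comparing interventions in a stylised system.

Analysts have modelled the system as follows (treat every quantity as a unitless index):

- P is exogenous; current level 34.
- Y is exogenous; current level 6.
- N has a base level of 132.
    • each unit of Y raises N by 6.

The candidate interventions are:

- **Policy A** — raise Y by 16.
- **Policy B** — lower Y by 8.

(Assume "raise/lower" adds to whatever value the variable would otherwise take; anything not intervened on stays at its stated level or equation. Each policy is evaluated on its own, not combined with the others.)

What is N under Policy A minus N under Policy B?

Policy A (Y + 16):
  Y = 6 + 16 = 22
  N = 132 + 6·22 = 264
Policy B (Y − 8):
  Y = 6 − 8 = -2
  N = 132 + 6·(-2) = 120
N: 264 − 120 = 144

144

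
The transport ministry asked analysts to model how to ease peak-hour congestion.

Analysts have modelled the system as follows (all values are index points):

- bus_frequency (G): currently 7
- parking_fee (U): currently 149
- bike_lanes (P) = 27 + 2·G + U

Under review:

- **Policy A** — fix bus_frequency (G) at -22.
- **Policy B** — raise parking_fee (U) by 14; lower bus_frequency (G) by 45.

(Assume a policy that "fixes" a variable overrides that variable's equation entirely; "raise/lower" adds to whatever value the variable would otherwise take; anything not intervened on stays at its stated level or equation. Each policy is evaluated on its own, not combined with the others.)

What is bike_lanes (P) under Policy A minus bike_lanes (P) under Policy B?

18

Policy A (G := -22):
  G = -22
  U = 149
  P = 27 + 2·(-22) + 149 = 132
Policy B (U + 14, G − 45):
  G = 7 − 45 = -38
  U = 149 + 14 = 163
  P = 27 + 2·(-38) + 163 = 114
P: 132 − 114 = 18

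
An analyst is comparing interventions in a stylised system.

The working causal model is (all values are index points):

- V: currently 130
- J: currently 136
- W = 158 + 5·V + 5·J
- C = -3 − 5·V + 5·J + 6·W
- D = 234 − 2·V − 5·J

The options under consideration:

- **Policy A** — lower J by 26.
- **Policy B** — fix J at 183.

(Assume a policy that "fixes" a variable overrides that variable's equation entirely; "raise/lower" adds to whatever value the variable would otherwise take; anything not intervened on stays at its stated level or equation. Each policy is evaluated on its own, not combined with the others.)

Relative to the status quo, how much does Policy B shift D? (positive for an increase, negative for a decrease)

-235

Baseline:
  V = 130
  J = 136
  D = 234 − 2·130 − 5·136 = -706
Policy B (J := 183):
  V = 130
  J = 183
  D = 234 − 2·130 − 5·183 = -941
Change in D: -941 − (-706) = -235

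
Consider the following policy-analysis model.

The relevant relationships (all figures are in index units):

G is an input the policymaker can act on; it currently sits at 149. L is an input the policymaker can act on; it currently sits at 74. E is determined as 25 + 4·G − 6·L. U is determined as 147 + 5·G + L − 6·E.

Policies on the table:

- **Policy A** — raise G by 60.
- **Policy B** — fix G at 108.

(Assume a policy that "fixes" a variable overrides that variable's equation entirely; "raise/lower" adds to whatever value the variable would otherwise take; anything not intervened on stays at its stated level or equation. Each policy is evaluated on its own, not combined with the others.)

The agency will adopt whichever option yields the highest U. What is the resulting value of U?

Policy A (G + 60):
  G = 149 + 60 = 209
  L = 74
  E = 25 + 4·209 − 6·74 = 417
  U = 147 + 5·209 + 74 − 6·417 = -1236
Policy B (G := 108):
  G = 108
  L = 74
  E = 25 + 4·108 − 6·74 = 13
  U = 147 + 5·108 + 74 − 6·13 = 683
Comparing — Policy A: U=-1236, Policy B: U=683. Highest is 683 (Policy B).

683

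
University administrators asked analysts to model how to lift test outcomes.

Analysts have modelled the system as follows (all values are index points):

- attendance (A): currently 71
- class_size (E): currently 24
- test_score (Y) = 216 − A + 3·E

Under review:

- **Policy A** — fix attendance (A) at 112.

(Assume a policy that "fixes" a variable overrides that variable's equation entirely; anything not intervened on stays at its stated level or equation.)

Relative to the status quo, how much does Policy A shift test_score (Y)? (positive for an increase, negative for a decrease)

Baseline:
  A = 71
  E = 24
  Y = 216 − 71 + 3·24 = 217
Policy A (A := 112):
  A = 112
  E = 24
  Y = 216 − 112 + 3·24 = 176
Change in Y: 176 − 217 = -41

-41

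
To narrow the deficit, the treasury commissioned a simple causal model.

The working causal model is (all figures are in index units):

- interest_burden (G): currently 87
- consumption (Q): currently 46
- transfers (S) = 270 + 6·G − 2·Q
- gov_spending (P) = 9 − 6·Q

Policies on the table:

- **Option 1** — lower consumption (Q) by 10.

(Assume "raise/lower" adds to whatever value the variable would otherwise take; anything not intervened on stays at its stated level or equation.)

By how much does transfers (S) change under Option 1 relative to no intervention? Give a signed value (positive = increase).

Baseline:
  G = 87
  Q = 46
  S = 270 + 6·87 − 2·46 = 700
Option 1 (Q − 10):
  G = 87
  Q = 46 − 10 = 36
  S = 270 + 6·87 − 2·36 = 720
Change in S: 720 − 700 = 20

20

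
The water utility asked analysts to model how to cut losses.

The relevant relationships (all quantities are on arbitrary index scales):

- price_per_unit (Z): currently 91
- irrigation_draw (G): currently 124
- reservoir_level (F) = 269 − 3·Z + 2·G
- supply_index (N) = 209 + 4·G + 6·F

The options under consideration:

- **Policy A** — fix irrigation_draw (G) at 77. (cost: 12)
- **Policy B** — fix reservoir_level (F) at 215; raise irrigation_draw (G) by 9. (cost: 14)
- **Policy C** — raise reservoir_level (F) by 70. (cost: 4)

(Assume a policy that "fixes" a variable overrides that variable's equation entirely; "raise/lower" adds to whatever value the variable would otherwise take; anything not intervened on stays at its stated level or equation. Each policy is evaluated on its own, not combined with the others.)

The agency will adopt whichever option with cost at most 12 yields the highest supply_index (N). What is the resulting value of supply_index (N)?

Policy A (G := 77):
  Z = 91
  G = 77
  F = 269 − 3·91 + 2·77 = 150
  N = 209 + 4·77 + 6·150 = 1417
Policy C (F + 70):
  Z = 91
  G = 124
  F = 269 − 3·91 + 2·124 (+70 from intervention) = 314
  N = 209 + 4·124 + 6·314 = 2589
Comparing — Policy A: N=1417, Policy C: N=2589. Highest is 2589 (Policy C).

2589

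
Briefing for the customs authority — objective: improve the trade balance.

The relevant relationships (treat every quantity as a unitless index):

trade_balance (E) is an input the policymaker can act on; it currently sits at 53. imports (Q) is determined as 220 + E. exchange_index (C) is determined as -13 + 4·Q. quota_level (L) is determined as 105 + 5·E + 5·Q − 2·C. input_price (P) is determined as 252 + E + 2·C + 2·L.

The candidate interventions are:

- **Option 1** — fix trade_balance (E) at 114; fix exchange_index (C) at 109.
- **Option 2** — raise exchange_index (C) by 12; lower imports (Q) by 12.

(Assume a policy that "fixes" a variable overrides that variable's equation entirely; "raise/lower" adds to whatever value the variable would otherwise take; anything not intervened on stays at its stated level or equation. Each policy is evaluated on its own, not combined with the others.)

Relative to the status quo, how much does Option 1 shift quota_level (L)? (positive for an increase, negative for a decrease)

Baseline:
  E = 53
  Q = 220 + 53 = 273
  C = -13 + 4·273 = 1079
  L = 105 + 5·53 + 5·273 − 2·1079 = -423
Option 1 (E := 114, C := 109):
  E = 114
  Q = 220 + 114 = 334
  C = 109
  L = 105 + 5·114 + 5·334 − 2·109 = 2127
Change in L: 2127 − (-423) = 2550

2550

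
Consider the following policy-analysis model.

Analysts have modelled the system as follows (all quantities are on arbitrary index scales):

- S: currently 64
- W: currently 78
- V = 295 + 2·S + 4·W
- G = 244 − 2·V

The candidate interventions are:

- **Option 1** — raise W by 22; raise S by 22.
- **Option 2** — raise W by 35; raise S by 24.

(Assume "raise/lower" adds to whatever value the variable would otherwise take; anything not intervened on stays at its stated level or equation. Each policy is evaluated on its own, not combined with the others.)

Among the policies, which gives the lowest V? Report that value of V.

867

Option 1 (W + 22, S + 22):
  S = 64 + 22 = 86
  W = 78 + 22 = 100
  V = 295 + 2·86 + 4·100 = 867
Option 2 (W + 35, S + 24):
  S = 64 + 24 = 88
  W = 78 + 35 = 113
  V = 295 + 2·88 + 4·113 = 923
Comparing — Option 1: V=867, Option 2: V=923. Lowest is 867 (Option 1).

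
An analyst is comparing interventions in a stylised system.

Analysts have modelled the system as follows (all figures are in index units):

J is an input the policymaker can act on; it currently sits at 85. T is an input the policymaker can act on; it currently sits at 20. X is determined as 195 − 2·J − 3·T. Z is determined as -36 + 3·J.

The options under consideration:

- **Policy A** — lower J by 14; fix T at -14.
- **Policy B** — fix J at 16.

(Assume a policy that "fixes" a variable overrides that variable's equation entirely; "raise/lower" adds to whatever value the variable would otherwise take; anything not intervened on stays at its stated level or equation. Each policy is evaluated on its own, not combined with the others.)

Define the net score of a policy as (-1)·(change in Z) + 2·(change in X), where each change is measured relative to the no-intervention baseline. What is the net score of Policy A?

Baseline:
  J = 85
  T = 20
  X = 195 − 2·85 − 3·20 = -35
  Z = -36 + 3·85 = 219
Policy A (J − 14, T := -14):
  J = 85 − 14 = 71
  T = -14
  X = 195 − 2·71 − 3·(-14) = 95
  Z = -36 + 3·71 = 177
ΔZ = 177 − 219 = -42; ΔX = 95 − (-35) = 130
Score = (-1)·(-42) + 2·130 = 302

302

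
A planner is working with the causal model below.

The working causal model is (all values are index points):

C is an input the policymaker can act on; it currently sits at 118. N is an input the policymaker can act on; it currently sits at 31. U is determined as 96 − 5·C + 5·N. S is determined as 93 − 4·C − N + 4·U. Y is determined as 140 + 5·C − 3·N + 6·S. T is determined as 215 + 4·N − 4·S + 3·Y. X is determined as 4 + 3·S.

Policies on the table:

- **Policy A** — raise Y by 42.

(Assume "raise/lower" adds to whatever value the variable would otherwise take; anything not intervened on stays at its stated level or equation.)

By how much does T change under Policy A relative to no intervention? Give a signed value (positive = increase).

Baseline:
  C = 118
  N = 31
  U = 96 − 5·118 + 5·31 = -339
  S = 93 − 4·118 − 31 + 4·(-339) = -1766
  Y = 140 + 5·118 − 3·31 + 6·(-1766) = -9959
  T = 215 + 4·31 − 4·(-1766) + 3·(-9959) = -22474
Policy A (Y + 42):
  C = 118
  N = 31
  U = 96 − 5·118 + 5·31 = -339
  S = 93 − 4·118 − 31 + 4·(-339) = -1766
  Y = 140 + 5·118 − 3·31 + 6·(-1766) (+42 from intervention) = -9917
  T = 215 + 4·31 − 4·(-1766) + 3·(-9917) = -22348
Change in T: -22348 − (-22474) = 126

126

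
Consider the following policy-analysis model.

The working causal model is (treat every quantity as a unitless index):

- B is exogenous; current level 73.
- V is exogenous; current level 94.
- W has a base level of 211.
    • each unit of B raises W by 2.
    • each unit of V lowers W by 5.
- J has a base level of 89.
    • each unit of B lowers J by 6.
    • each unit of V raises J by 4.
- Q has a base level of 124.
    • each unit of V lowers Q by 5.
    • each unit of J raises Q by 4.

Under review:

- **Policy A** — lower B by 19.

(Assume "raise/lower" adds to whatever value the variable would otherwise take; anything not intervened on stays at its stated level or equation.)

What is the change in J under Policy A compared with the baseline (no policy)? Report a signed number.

114

Baseline:
  B = 73
  V = 94
  J = 89 − 6·73 + 4·94 = 27
Policy A (B − 19):
  B = 73 − 19 = 54
  V = 94
  J = 89 − 6·54 + 4·94 = 141
Change in J: 141 − 27 = 114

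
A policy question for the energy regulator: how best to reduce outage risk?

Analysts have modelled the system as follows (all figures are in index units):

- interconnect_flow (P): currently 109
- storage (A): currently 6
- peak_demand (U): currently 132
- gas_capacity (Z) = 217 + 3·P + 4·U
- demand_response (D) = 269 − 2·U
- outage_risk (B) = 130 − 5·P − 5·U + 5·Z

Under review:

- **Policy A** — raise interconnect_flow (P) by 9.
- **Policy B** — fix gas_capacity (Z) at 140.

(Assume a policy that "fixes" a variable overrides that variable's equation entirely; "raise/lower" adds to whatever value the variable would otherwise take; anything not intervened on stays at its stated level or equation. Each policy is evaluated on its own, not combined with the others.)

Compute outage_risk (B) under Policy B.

Policy B (Z := 140):
  P = 109
  U = 132
  Z = 140
  B = 130 − 5·109 − 5·132 + 5·140 = -375

-375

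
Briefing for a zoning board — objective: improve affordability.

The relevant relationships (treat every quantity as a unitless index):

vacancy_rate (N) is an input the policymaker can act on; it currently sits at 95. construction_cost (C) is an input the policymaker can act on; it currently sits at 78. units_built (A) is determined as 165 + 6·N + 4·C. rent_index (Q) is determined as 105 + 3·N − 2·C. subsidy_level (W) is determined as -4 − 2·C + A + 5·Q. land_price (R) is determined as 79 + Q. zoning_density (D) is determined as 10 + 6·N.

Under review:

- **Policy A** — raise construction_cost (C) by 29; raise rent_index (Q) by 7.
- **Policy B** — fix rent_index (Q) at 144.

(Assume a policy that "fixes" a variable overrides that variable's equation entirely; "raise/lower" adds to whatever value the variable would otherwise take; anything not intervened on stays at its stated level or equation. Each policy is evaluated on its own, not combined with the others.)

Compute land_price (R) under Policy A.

262

Policy A (C + 29, Q + 7):
  N = 95
  C = 78 + 29 = 107
  Q = 105 + 3·95 − 2·107 (+7 from intervention) = 183
  R = 79 + 183 = 262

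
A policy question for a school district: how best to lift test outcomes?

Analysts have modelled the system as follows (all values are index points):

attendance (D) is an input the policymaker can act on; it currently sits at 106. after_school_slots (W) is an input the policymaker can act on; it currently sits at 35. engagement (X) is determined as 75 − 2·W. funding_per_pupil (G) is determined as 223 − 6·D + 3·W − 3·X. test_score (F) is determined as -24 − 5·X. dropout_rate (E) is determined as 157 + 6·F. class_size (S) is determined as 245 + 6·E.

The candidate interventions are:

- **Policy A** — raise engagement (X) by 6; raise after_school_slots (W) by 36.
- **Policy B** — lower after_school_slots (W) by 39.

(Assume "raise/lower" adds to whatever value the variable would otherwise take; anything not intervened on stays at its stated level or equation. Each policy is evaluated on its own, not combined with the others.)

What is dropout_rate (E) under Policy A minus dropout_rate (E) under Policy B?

Policy A (X + 6, W + 36):
  W = 35 + 36 = 71
  X = 75 − 2·71 (+6 from intervention) = -61
  F = -24 − 5·(-61) = 281
  E = 157 + 6·281 = 1843
Policy B (W − 39):
  W = 35 − 39 = -4
  X = 75 − 2·(-4) = 83
  F = -24 − 5·83 = -439
  E = 157 + 6·(-439) = -2477
E: 1843 − (-2477) = 4320

4320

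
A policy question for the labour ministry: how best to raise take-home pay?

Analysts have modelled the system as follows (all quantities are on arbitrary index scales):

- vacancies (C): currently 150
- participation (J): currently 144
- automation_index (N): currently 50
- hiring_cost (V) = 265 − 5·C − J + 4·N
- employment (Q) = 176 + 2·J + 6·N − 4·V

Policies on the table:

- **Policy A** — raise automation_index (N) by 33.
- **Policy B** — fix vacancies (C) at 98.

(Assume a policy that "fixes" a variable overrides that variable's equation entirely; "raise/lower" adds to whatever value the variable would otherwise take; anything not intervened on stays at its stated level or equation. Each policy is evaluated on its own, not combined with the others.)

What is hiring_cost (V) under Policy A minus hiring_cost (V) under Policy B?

Policy A (N + 33):
  C = 150
  J = 144
  N = 50 + 33 = 83
  V = 265 − 5·150 − 144 + 4·83 = -297
Policy B (C := 98):
  C = 98
  J = 144
  N = 50
  V = 265 − 5·98 − 144 + 4·50 = -169
V: -297 − (-169) = -128

-128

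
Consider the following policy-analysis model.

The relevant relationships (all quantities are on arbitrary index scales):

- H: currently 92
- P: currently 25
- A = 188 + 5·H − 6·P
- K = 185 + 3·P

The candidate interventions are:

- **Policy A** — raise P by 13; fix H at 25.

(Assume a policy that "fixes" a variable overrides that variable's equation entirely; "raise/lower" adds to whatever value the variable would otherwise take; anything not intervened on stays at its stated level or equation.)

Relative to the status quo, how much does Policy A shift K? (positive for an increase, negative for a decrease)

39

Baseline:
  P = 25
  K = 185 + 3·25 = 260
Policy A (P + 13, H := 25):
  P = 25 + 13 = 38
  K = 185 + 3·38 = 299
Change in K: 299 − 260 = 39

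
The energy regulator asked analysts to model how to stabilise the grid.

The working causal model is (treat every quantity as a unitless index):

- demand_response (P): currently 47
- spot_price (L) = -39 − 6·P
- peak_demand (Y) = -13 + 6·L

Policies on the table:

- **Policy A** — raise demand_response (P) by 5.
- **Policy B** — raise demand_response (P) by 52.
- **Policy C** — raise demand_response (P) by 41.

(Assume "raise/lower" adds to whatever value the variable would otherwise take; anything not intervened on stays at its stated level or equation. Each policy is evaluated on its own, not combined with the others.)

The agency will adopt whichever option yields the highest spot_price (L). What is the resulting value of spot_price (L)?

-351

Policy A (P + 5):
  P = 47 + 5 = 52
  L = -39 − 6·52 = -351
Policy B (P + 52):
  P = 47 + 52 = 99
  L = -39 − 6·99 = -633
Policy C (P + 41):
  P = 47 + 41 = 88
  L = -39 − 6·88 = -567
Comparing — Policy A: L=-351, Policy B: L=-633, Policy C: L=-567. Highest is -351 (Policy A).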